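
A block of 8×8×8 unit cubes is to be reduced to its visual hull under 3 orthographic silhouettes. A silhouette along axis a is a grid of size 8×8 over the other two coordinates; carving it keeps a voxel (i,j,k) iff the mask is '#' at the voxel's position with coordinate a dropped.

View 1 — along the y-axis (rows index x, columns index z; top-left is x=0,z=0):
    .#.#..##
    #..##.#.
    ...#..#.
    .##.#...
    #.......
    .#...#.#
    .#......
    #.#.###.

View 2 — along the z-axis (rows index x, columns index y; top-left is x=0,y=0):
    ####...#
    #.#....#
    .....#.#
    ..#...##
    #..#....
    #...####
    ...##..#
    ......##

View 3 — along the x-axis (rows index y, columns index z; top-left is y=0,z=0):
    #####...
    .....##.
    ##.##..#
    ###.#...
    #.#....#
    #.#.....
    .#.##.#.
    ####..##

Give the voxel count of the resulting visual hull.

|visual hull| = 42

full grid |V| = 512
after view 1 [y-axis, 23 of 64 cells solid] → remaining = 184
after view 2 [z-axis, 25 of 64 cells solid] → remaining = 75
after view 3 [x-axis, 31 of 64 cells solid] → remaining = 42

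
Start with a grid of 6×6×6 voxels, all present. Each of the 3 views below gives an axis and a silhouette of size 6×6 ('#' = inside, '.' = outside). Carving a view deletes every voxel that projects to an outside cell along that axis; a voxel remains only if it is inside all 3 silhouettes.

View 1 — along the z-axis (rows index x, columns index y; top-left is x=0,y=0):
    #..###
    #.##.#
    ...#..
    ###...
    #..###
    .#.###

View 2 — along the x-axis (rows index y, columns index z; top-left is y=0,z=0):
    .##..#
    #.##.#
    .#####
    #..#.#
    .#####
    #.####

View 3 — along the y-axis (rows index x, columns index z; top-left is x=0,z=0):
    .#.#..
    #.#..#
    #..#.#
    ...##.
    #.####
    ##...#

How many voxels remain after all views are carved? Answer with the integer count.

|visual hull| = 42

before carving: 216 voxels (6×6×6)
step 1: project along z, AND mask (20/36) → |grid| = 120
step 2: project along x, AND mask (25/36) → |grid| = 80
step 3: project along y, AND mask (18/36) → |grid| = 42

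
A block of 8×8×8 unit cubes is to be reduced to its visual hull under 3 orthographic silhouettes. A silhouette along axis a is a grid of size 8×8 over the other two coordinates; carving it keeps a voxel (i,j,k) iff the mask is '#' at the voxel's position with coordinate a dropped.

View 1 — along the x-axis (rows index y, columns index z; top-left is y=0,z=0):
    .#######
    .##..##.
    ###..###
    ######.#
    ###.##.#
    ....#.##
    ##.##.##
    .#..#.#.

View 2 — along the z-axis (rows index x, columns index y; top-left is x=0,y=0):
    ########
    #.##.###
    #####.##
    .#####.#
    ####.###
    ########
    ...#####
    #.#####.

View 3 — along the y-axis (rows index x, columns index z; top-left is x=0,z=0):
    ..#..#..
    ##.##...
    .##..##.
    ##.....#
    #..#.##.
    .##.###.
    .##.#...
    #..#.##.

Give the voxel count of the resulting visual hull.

131 voxels

full grid |V| = 512
V1 x: intersect with YZ mask (42 set) -- 336 left
V2 z: intersect with XY mask (53 set) -- 280 left
V3 y: intersect with XZ mask (29 set) -- 131 left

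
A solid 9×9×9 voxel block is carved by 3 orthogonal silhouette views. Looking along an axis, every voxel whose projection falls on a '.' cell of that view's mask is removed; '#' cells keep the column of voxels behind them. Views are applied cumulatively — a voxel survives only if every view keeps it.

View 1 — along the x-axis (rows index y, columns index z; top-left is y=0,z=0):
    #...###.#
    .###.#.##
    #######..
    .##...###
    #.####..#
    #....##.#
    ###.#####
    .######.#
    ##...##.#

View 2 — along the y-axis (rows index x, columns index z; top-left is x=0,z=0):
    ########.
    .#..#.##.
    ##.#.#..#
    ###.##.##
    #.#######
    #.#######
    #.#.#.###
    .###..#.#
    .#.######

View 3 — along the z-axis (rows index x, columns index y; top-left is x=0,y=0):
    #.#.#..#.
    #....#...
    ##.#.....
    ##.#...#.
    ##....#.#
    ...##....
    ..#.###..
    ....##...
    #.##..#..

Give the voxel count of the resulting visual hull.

124 voxels

start: 9×9×9 = 729 voxels
carve view 1 (along x, YZ-mask fill 53/81): 477 voxels remain
carve view 2 (along y, XZ-mask fill 58/81): 341 voxels remain
carve view 3 (along z, XY-mask fill 29/81): 124 voxels remain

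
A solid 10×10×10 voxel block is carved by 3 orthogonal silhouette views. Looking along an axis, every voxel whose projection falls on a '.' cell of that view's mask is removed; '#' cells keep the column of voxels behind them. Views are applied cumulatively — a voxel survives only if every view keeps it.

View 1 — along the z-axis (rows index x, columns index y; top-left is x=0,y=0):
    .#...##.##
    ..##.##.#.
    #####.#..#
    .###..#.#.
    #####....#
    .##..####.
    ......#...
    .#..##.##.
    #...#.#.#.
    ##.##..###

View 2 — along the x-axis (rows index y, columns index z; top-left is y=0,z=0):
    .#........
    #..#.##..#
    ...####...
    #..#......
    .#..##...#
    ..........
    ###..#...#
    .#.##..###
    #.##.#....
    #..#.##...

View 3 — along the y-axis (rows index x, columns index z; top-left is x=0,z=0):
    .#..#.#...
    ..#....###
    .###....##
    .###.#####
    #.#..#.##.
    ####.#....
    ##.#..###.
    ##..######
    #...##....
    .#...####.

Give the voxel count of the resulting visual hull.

|visual hull| = 88

initial block: 10^3 = 1000
carve view 1 (along z, XY-mask fill 51/100): 510 voxels remain
carve view 2 (along x, YZ-mask fill 35/100): 186 voxels remain
carve view 3 (along y, XZ-mask fill 52/100): 88 voxels remain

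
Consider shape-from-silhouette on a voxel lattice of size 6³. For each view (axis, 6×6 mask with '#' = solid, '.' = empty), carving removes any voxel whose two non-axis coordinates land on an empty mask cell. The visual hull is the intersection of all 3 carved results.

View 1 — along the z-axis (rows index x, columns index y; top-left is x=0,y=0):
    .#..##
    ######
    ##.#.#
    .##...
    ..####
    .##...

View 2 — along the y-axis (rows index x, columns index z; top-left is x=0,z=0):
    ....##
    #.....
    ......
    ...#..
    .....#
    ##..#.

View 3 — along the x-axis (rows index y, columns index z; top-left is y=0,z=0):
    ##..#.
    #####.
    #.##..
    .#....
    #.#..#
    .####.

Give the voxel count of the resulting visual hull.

14 voxels

initial block: 6^3 = 216
  1. axis=2 (XY plane), |mask|=21  ⇒  voxels=126
  2. axis=1 (XZ plane), |mask|=8  ⇒  voxels=24
  3. axis=0 (YZ plane), |mask|=19  ⇒  voxels=14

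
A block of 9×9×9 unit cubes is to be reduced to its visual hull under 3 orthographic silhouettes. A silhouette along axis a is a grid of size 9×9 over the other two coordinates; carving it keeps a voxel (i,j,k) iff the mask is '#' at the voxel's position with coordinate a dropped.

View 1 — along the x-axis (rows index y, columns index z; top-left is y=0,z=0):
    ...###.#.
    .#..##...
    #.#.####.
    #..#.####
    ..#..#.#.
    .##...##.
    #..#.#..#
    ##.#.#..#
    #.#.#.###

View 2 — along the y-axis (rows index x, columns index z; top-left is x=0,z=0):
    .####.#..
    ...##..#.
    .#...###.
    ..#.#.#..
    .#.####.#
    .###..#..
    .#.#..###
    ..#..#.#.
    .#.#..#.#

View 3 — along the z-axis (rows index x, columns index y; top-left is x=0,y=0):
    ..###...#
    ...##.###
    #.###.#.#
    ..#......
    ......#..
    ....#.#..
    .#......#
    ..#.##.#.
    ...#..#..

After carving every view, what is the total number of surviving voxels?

55 voxels

before carving: 729 voxels (9×9×9)
step 1: project along x, AND mask (41/81) → |grid| = 369
step 2: project along y, AND mask (37/81) → |grid| = 159
step 3: project along z, AND mask (27/81) → |grid| = 55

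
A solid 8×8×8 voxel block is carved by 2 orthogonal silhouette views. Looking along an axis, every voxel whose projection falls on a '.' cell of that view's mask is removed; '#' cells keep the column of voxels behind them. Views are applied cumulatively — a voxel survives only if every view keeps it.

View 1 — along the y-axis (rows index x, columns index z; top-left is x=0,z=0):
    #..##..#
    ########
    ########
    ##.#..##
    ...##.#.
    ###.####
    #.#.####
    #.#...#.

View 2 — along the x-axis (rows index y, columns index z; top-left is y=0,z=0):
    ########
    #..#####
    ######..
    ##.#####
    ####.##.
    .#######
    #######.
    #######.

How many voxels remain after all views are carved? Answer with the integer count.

294 voxels

start: 8×8×8 = 512 voxels
  1. axis=1 (XZ plane), |mask|=44  ⇒  voxels=352
  2. axis=0 (YZ plane), |mask|=54  ⇒  voxels=294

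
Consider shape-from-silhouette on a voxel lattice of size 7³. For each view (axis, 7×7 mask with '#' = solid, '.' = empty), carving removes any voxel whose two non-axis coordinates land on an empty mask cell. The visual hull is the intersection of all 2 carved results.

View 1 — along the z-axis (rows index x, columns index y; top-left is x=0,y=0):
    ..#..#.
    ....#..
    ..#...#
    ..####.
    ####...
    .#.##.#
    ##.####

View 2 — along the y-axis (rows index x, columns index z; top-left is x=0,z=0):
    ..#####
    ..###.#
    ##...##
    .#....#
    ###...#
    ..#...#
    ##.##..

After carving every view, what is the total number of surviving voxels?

full grid |V| = 343
carve view 1 (along z, XY-mask fill 23/49): 161 voxels remain
carve view 2 (along y, XZ-mask fill 25/49): 78 voxels remain

78 voxels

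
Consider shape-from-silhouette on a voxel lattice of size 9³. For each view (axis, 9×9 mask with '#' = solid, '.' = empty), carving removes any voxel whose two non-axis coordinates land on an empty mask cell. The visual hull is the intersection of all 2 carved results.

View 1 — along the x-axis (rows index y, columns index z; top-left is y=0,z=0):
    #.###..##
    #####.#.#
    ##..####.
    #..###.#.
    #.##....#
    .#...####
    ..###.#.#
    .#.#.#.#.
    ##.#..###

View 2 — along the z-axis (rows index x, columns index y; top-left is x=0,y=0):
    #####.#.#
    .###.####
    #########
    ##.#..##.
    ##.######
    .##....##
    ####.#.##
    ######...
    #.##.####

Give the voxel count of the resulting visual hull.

start: 9×9×9 = 729 voxels
V1 x: intersect with YZ mask (48 set) -- 432 left
V2 z: intersect with XY mask (60 set) -- 326 left

voxel count = 326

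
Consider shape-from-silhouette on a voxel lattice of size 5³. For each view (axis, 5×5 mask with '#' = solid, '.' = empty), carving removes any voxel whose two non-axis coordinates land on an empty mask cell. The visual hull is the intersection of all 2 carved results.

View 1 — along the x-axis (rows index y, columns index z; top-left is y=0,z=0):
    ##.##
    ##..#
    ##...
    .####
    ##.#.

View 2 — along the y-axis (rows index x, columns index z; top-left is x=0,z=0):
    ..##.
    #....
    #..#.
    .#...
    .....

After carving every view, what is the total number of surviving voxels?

20 voxels

full grid |V| = 125
[1] x-view keeps 16 columns → grid now 80
[2] y-view keeps 6 columns → grid now 20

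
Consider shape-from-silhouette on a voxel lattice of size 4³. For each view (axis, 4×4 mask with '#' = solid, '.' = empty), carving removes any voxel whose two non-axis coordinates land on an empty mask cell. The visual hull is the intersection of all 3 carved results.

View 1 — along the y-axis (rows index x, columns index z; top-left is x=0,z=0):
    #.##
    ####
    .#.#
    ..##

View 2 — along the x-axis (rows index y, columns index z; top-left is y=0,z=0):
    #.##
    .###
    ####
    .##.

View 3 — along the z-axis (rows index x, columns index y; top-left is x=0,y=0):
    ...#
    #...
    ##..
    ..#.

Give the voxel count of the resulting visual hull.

9 voxels

full grid |V| = 64
  1. axis=1 (XZ plane), |mask|=11  ⇒  voxels=44
  2. axis=0 (YZ plane), |mask|=12  ⇒  voxels=34
  3. axis=2 (XY plane), |mask|=5  ⇒  voxels=9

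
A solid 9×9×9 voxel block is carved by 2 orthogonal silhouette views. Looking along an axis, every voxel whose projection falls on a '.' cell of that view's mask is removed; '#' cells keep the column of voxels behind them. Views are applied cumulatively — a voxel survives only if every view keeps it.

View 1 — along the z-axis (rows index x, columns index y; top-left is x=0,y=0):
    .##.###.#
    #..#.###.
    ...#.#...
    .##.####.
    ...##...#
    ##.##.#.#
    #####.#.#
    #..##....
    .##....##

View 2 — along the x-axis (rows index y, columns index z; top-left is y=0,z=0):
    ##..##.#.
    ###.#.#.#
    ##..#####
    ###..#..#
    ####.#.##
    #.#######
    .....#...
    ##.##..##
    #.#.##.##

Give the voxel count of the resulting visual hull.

235 voxels

initial block: 9^3 = 729
carve view 1 (along z, XY-mask fill 42/81): 378 voxels remain
carve view 2 (along x, YZ-mask fill 51/81): 235 voxels remain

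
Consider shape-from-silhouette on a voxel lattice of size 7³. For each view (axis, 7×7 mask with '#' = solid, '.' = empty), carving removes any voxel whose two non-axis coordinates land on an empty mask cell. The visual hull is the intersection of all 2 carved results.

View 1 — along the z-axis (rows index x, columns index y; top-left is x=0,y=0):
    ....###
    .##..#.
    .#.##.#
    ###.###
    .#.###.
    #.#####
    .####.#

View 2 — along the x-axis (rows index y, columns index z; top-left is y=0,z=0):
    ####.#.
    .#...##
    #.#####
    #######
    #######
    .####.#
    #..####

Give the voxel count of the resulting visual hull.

initial block: 7^3 = 343
step 1: project along z, AND mask (31/49) → |grid| = 217
step 2: project along x, AND mask (38/49) → |grid| = 169

169 voxels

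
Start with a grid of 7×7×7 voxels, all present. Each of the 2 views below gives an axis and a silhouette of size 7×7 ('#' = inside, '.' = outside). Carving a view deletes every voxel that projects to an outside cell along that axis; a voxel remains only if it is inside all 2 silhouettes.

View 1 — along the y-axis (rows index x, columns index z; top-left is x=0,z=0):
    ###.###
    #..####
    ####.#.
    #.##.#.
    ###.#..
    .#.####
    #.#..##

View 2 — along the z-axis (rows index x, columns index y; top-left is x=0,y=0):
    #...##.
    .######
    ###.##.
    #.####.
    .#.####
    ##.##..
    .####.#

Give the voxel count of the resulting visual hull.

|visual hull| = 153

before carving: 343 voxels (7×7×7)
  1. axis=1 (XZ plane), |mask|=33  ⇒  voxels=231
  2. axis=2 (XY plane), |mask|=33  ⇒  voxels=153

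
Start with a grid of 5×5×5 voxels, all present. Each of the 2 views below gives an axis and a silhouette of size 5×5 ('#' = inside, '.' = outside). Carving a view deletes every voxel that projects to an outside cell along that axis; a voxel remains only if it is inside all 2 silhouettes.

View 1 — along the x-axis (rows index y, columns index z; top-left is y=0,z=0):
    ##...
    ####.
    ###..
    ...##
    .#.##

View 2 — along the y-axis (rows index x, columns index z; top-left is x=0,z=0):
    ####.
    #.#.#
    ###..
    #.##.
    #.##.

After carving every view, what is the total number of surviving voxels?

voxel count = 44

full grid |V| = 125
  1. axis=0 (YZ plane), |mask|=14  ⇒  voxels=70
  2. axis=1 (XZ plane), |mask|=16  ⇒  voxels=44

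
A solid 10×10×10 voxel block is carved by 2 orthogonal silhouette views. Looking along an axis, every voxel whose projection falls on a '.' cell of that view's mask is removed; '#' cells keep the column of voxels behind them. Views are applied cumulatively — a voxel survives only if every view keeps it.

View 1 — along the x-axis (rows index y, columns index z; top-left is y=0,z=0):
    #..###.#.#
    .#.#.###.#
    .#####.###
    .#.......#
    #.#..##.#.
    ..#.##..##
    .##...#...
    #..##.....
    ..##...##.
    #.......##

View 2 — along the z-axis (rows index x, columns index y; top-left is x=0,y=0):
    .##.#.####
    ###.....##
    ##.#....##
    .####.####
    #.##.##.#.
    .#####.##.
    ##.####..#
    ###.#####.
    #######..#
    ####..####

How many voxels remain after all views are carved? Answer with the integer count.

voxel count = 318

full grid |V| = 1000
V1 x: intersect with YZ mask (45 set) -- 450 left
V2 z: intersect with XY mask (69 set) -- 318 left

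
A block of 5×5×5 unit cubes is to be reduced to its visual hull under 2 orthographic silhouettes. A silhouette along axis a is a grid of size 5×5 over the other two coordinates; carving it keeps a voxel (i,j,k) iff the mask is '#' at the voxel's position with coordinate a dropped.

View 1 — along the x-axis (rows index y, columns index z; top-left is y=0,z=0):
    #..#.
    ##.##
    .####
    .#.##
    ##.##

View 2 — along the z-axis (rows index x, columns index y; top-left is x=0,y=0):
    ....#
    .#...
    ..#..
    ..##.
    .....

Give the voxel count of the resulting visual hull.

initial block: 5^3 = 125
step 1: project along x, AND mask (17/25) → |grid| = 85
step 2: project along z, AND mask (5/25) → |grid| = 19

remaining voxels: 19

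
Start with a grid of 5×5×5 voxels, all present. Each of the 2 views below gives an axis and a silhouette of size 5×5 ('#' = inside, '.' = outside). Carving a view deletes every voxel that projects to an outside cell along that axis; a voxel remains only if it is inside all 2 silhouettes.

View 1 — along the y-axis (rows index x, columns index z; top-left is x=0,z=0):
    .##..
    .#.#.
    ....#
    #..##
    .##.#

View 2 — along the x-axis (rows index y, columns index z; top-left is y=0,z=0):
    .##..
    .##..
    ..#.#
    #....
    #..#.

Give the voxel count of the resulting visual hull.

|visual hull| = 19

before carving: 125 voxels (5×5×5)
after view 1 [y-axis, 11 of 25 cells solid] → remaining = 55
after view 2 [x-axis, 9 of 25 cells solid] → remaining = 19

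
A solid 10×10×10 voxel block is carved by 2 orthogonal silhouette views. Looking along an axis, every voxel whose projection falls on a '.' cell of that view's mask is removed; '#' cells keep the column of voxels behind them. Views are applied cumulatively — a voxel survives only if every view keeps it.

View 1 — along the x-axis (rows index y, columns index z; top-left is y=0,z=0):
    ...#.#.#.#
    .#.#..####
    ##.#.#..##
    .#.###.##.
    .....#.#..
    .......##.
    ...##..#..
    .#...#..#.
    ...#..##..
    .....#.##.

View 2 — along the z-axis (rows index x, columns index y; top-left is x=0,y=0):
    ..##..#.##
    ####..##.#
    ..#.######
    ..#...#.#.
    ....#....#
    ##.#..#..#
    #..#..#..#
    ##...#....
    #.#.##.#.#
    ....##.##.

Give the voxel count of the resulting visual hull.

start: 10×10×10 = 1000 voxels
after view 1 [x-axis, 38 of 100 cells solid] → remaining = 380
after view 2 [z-axis, 46 of 100 cells solid] → remaining = 171

voxel count = 171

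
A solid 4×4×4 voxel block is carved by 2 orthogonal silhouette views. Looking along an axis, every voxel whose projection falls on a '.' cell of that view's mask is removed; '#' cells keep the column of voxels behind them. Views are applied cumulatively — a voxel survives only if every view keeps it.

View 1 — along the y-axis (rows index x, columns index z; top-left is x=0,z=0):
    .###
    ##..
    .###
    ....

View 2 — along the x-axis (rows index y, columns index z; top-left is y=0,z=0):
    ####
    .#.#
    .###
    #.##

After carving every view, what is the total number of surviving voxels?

start: 4×4×4 = 64 voxels
carve view 1 (along y, XZ-mask fill 8/16): 32 voxels remain
carve view 2 (along x, YZ-mask fill 12/16): 25 voxels remain

25 voxels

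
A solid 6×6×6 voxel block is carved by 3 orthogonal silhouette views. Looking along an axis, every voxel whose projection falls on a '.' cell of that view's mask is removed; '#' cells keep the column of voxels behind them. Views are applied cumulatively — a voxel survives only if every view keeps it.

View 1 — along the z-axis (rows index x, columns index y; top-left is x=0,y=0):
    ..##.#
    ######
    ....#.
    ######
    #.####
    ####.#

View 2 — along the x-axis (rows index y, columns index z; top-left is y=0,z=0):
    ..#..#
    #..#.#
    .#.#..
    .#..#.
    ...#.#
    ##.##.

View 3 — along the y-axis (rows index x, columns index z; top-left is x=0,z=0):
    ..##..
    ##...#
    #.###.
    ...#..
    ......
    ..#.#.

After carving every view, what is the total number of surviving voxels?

initial block: 6^3 = 216
[1] z-view keeps 26 columns → grid now 156
[2] x-view keeps 15 columns → grid now 65
[3] y-view keeps 12 columns → grid now 18

remaining voxels: 18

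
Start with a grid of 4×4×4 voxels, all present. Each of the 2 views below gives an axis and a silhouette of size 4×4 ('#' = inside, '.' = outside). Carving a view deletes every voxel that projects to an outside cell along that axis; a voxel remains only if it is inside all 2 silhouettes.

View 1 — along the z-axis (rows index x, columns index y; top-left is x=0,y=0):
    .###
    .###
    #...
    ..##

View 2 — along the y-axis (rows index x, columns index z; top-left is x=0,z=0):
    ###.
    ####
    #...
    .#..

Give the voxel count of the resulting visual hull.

before carving: 64 voxels (4×4×4)
V1 z: intersect with XY mask (9 set) -- 36 left
V2 y: intersect with XZ mask (9 set) -- 24 left

remaining voxels: 24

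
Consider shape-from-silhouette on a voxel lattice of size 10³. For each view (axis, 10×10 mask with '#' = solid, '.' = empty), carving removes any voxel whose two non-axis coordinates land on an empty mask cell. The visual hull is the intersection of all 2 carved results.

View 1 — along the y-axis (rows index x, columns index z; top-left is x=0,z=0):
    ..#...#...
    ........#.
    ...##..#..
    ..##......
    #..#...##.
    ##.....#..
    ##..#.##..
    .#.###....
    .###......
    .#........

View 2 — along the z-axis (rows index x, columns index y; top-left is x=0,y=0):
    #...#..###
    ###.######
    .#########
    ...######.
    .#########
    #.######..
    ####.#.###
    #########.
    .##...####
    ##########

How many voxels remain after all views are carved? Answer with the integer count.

voxel count = 219

before carving: 1000 voxels (10×10×10)
after view 1 [y-axis, 28 of 100 cells solid] → remaining = 280
after view 2 [z-axis, 78 of 100 cells solid] → remaining = 219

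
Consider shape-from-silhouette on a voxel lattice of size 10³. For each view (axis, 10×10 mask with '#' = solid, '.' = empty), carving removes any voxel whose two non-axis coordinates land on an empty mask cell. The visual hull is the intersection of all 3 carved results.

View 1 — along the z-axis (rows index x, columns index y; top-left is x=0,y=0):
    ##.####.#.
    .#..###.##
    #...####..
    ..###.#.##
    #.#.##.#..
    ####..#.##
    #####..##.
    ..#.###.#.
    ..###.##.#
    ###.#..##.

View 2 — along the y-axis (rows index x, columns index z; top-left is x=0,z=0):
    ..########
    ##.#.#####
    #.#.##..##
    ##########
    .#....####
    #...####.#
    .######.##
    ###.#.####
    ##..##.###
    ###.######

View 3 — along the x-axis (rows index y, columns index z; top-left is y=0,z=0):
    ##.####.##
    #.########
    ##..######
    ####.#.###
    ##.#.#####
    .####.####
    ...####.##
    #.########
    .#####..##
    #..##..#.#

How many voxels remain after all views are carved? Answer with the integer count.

|visual hull| = 352

initial block: 10^3 = 1000
after view 1 [z-axis, 60 of 100 cells solid] → remaining = 600
after view 2 [y-axis, 75 of 100 cells solid] → remaining = 453
after view 3 [x-axis, 76 of 100 cells solid] → remaining = 352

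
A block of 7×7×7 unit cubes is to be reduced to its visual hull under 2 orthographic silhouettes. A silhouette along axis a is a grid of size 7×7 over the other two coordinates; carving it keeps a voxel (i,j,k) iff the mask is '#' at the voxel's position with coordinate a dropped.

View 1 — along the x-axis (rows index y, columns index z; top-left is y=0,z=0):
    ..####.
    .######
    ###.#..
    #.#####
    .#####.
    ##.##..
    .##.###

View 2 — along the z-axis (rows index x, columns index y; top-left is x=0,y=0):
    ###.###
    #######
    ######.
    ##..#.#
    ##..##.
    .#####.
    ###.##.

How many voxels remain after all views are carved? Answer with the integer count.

start: 7×7×7 = 343 voxels
[1] x-view keeps 34 columns → grid now 238
[2] z-view keeps 37 columns → grid now 178

voxel count = 178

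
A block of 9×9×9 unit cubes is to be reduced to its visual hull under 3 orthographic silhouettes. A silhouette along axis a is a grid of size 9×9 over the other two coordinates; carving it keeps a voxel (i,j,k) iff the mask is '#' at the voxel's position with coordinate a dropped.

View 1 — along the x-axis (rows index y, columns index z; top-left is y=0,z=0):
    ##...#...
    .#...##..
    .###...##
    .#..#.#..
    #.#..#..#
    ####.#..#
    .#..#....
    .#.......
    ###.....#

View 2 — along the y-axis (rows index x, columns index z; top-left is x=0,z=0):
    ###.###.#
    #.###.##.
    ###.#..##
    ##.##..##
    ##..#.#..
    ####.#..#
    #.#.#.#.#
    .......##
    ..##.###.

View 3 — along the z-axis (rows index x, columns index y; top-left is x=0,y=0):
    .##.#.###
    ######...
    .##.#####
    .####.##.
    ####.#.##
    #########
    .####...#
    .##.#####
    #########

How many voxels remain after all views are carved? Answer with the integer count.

|visual hull| = 128

initial block: 9^3 = 729
step 1: project along x, AND mask (31/81) → |grid| = 279
step 2: project along y, AND mask (47/81) → |grid| = 163
step 3: project along z, AND mask (62/81) → |grid| = 128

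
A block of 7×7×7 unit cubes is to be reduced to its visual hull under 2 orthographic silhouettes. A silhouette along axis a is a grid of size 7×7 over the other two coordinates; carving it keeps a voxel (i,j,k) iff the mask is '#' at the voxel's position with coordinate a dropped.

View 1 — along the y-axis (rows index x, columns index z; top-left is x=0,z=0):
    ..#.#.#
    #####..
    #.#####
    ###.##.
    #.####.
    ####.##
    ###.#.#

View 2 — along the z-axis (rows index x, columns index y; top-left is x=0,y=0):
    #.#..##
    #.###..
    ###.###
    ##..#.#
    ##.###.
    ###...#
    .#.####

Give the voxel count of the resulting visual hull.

full grid |V| = 343
carve view 1 (along y, XZ-mask fill 35/49): 245 voxels remain
carve view 2 (along z, XY-mask fill 32/49): 162 voxels remain

voxel count = 162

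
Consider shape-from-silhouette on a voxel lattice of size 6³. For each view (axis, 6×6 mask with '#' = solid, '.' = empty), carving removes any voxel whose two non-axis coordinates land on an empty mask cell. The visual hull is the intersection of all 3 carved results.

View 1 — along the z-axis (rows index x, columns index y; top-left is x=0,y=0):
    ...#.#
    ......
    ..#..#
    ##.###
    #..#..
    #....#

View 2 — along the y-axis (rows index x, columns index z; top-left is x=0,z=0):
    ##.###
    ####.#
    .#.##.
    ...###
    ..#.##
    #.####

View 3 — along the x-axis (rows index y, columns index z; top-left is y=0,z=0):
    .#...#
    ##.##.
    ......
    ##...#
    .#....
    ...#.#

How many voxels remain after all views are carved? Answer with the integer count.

|visual hull| = 17

start: 6×6×6 = 216 voxels
  1. axis=2 (XY plane), |mask|=13  ⇒  voxels=78
  2. axis=1 (XZ plane), |mask|=24  ⇒  voxels=47
  3. axis=0 (YZ plane), |mask|=12  ⇒  voxels=17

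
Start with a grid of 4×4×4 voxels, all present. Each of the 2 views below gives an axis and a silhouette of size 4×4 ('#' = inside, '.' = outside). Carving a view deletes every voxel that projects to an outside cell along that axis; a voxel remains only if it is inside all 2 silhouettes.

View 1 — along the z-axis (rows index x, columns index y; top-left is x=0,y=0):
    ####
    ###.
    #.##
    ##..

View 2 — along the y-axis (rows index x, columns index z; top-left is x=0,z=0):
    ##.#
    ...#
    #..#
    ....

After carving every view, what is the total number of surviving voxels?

start: 4×4×4 = 64 voxels
step 1: project along z, AND mask (12/16) → |grid| = 48
step 2: project along y, AND mask (6/16) → |grid| = 21

voxel count = 21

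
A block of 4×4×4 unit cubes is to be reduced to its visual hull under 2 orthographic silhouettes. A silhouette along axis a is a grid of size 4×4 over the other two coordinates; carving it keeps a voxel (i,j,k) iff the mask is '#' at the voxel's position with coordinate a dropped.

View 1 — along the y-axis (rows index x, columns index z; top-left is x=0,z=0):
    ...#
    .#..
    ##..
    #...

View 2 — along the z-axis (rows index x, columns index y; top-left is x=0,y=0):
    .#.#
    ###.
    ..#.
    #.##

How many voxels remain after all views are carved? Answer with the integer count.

voxel count = 10

before carving: 64 voxels (4×4×4)
after view 1 [y-axis, 5 of 16 cells solid] → remaining = 20
after view 2 [z-axis, 9 of 16 cells solid] → remaining = 10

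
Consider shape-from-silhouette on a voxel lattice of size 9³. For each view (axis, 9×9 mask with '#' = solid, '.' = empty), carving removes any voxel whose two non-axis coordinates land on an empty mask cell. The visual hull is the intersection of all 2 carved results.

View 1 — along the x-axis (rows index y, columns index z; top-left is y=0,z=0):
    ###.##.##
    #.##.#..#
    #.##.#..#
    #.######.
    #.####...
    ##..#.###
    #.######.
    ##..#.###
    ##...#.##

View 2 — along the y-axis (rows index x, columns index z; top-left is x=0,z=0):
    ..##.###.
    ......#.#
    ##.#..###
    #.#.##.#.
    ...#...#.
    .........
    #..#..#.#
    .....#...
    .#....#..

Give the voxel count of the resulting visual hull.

full grid |V| = 729
V1 x: intersect with YZ mask (53 set) -- 477 left
V2 y: intersect with XZ mask (27 set) -- 156 left

|visual hull| = 156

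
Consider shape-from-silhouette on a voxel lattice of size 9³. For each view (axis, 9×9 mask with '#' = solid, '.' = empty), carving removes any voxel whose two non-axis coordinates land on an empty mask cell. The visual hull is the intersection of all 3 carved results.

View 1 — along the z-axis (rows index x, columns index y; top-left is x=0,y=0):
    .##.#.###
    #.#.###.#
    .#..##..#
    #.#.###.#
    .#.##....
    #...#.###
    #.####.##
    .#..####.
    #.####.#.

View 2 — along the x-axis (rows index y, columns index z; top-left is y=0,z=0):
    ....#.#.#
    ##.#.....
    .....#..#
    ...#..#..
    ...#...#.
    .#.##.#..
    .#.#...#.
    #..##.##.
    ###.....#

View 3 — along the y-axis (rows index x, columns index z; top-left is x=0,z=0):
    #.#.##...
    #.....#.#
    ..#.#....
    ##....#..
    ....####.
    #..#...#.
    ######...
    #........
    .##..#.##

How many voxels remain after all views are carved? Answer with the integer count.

|visual hull| = 51

before carving: 729 voxels (9×9×9)
[1] z-view keeps 48 columns → grid now 432
[2] x-view keeps 28 columns → grid now 149
[3] y-view keeps 31 columns → grid now 51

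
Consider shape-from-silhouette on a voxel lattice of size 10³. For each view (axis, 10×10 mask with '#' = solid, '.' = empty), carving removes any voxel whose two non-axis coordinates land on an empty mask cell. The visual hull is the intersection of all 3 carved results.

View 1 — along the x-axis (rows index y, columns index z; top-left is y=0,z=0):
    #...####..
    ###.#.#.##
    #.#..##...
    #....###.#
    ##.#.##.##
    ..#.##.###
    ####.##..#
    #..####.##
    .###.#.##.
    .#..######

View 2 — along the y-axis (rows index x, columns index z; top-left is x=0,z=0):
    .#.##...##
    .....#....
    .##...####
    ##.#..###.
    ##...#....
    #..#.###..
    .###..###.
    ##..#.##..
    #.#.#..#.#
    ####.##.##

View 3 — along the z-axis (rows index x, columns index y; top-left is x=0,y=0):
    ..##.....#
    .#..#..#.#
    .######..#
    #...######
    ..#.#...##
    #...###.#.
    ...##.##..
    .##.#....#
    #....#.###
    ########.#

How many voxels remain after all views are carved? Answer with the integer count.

start: 10×10×10 = 1000 voxels
V1 x: intersect with YZ mask (61 set) -- 610 left
V2 y: intersect with XZ mask (50 set) -- 304 left
V3 z: intersect with XY mask (52 set) -- 174 left

|visual hull| = 174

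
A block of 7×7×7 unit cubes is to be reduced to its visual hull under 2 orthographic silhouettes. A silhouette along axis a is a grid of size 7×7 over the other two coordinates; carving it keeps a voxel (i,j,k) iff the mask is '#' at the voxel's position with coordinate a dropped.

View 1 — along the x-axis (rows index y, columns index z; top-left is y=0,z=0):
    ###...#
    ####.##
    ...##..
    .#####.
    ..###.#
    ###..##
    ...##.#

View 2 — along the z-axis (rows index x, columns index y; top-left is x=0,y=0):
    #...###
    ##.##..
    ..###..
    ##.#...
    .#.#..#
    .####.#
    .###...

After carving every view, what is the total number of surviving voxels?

initial block: 7^3 = 343
  1. axis=0 (YZ plane), |mask|=29  ⇒  voxels=203
  2. axis=2 (XY plane), |mask|=25  ⇒  voxels=108

voxel count = 108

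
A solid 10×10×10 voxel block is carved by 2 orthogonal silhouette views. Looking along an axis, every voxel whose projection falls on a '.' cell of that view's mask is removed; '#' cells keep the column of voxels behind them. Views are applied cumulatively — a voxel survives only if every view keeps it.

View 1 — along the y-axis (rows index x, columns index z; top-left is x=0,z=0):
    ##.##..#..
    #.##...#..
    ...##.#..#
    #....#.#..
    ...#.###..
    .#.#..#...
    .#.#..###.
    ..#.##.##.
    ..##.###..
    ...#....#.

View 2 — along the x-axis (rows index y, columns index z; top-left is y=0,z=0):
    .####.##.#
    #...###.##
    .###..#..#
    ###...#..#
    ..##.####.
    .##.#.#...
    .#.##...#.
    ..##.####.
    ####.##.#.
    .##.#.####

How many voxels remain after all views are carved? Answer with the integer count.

229 voxels

start: 10×10×10 = 1000 voxels
  1. axis=1 (XZ plane), |mask|=40  ⇒  voxels=400
  2. axis=0 (YZ plane), |mask|=57  ⇒  voxels=229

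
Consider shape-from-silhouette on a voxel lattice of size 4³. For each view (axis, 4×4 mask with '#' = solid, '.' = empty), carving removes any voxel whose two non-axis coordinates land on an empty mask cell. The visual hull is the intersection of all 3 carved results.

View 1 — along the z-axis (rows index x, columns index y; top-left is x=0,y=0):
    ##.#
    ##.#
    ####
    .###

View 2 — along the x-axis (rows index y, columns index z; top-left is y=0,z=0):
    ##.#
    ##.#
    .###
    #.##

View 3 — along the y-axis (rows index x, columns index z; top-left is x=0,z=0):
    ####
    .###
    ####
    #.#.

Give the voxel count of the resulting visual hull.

|visual hull| = 31

start: 4×4×4 = 64 voxels
step 1: project along z, AND mask (13/16) → |grid| = 52
step 2: project along x, AND mask (12/16) → |grid| = 39
step 3: project along y, AND mask (13/16) → |grid| = 31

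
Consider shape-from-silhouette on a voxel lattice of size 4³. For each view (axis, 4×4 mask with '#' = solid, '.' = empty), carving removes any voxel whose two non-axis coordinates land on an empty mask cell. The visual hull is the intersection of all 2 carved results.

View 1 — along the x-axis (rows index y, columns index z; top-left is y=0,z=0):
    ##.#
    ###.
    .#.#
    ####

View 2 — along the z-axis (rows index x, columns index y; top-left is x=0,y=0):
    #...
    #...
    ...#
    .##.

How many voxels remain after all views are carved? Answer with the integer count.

|visual hull| = 15

full grid |V| = 64
[1] x-view keeps 12 columns → grid now 48
[2] z-view keeps 5 columns → grid now 15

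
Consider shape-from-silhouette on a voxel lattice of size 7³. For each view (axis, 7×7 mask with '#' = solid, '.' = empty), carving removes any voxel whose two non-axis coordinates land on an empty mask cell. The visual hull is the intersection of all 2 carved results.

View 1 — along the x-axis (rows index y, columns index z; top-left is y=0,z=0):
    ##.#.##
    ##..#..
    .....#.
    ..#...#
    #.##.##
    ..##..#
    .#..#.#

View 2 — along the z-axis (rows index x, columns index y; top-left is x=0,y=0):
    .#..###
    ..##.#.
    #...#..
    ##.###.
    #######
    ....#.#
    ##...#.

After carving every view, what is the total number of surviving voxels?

full grid |V| = 343
step 1: project along x, AND mask (22/49) → |grid| = 154
step 2: project along z, AND mask (26/49) → |grid| = 89

remaining voxels: 89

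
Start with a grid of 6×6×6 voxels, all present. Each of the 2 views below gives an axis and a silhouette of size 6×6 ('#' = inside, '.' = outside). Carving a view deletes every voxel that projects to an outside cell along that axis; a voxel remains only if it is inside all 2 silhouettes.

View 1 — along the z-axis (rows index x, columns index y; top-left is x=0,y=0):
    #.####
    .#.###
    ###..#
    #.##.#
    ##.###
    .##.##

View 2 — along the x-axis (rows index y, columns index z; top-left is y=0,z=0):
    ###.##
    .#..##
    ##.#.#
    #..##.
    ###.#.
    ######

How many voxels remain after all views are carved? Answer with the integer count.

|visual hull| = 112

before carving: 216 voxels (6×6×6)
[1] z-view keeps 26 columns → grid now 156
[2] x-view keeps 25 columns → grid now 112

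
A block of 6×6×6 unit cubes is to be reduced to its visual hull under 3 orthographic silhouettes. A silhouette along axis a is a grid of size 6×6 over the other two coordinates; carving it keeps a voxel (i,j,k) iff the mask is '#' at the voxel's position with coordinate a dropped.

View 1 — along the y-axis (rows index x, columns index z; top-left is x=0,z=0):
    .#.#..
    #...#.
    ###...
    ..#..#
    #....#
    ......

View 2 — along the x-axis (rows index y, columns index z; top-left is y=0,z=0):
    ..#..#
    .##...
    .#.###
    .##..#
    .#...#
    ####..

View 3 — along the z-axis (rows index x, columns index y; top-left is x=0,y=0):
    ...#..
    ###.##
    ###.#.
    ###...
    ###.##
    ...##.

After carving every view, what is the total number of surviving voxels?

full grid |V| = 216
  1. axis=1 (XZ plane), |mask|=11  ⇒  voxels=66
  2. axis=0 (YZ plane), |mask|=17  ⇒  voxels=32
  3. axis=2 (XY plane), |mask|=20  ⇒  voxels=16

16 voxels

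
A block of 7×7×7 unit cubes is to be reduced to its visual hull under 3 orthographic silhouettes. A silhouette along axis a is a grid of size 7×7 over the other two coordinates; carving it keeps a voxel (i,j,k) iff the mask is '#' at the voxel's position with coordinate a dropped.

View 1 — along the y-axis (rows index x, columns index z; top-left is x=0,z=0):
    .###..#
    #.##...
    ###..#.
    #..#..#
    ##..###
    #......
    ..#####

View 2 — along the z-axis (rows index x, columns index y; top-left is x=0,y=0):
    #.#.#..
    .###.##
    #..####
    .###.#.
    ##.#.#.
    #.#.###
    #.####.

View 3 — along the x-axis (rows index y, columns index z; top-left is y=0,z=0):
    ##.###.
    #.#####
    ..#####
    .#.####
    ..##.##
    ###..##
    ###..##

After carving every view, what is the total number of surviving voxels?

full grid |V| = 343
  1. axis=1 (XZ plane), |mask|=25  ⇒  voxels=175
  2. axis=2 (XY plane), |mask|=31  ⇒  voxels=109
  3. axis=0 (YZ plane), |mask|=35  ⇒  voxels=80

|visual hull| = 80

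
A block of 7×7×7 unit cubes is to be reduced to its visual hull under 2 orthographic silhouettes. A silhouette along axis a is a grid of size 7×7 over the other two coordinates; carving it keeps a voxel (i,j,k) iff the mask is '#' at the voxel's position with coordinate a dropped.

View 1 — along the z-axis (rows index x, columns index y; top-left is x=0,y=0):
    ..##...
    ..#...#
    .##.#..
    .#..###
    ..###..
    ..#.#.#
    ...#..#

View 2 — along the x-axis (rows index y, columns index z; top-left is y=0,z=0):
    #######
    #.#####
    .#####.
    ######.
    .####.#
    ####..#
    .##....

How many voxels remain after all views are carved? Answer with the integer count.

before carving: 343 voxels (7×7×7)
step 1: project along z, AND mask (19/49) → |grid| = 133
step 2: project along x, AND mask (36/49) → |grid| = 88

voxel count = 88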